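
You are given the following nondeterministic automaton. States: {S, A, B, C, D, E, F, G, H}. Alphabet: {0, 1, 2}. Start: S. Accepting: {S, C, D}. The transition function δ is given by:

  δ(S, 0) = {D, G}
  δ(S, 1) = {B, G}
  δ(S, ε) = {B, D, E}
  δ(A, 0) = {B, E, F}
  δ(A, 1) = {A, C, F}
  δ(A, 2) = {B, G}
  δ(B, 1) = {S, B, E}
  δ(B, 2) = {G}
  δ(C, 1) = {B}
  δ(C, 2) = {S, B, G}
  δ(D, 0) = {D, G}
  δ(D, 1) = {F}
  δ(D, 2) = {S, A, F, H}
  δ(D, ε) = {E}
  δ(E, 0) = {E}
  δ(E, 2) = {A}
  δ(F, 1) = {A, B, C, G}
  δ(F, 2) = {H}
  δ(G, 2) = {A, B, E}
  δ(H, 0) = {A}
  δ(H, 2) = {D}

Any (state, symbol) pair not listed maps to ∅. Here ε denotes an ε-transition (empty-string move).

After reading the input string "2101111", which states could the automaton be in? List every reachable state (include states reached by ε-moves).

Start: ε-closure({S}) = {S, B, D, E}.
Read '2': S→∅, B→{G}, D→{S, A, F, H}, E→{A}; union {S, A, F, G, H}; ε-closure = {S, A, B, D, E, F, G, H}.
Read '1': S→{B, G}, A→{A, C, F}, B→{S, B, E}, D→{F}, E→∅, F→{A, B, C, G}, G→∅, H→∅; union {S, A, B, C, E, F, G}; ε-closure = {S, A, B, C, D, E, F, G}.
Read '0': S→{D, G}, A→{B, E, F}, B→∅, C→∅, D→{D, G}, E→{E}, F→∅, G→∅; now {B, D, E, F, G}.
Read '1': B→{S, B, E}, D→{F}, E→∅, F→{A, B, C, G}, G→∅; union {S, A, B, C, E, F, G}; ε-closure = {S, A, B, C, D, E, F, G}.
Read '1': S→{B, G}, A→{A, C, F}, B→{S, B, E}, C→{B}, D→{F}, E→∅, F→{A, B, C, G}, G→∅; union {S, A, B, C, E, F, G}; ε-closure = {S, A, B, C, D, E, F, G}.
Read '1': S→{B, G}, A→{A, C, F}, B→{S, B, E}, C→{B}, D→{F}, E→∅, F→{A, B, C, G}, G→∅; union {S, A, B, C, E, F, G}; ε-closure = {S, A, B, C, D, E, F, G}.
Read '1': S→{B, G}, A→{A, C, F}, B→{S, B, E}, C→{B}, D→{F}, E→∅, F→{A, B, C, G}, G→∅; union {S, A, B, C, E, F, G}; ε-closure = {S, A, B, C, D, E, F, G}.

{S, A, B, C, D, E, F, G}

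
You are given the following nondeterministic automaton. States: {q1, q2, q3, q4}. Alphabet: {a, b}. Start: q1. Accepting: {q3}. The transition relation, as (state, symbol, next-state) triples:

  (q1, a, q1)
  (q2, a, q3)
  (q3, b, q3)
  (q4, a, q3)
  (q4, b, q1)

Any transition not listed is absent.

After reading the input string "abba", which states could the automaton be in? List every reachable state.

∅

Start in {q1}.
Read 'a': q1→{q1}; now {q1}.
Read 'b': q1→∅; now ∅.
The set is empty and remains empty for the remaining 2 symbols.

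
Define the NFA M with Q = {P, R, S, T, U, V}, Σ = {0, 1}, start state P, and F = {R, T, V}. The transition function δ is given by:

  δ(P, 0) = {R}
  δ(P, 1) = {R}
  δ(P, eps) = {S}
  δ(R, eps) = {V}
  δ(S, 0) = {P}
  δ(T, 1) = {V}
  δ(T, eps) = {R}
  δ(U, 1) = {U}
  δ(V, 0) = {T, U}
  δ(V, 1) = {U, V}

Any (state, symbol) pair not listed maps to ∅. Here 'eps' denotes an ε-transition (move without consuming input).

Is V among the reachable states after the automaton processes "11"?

Yes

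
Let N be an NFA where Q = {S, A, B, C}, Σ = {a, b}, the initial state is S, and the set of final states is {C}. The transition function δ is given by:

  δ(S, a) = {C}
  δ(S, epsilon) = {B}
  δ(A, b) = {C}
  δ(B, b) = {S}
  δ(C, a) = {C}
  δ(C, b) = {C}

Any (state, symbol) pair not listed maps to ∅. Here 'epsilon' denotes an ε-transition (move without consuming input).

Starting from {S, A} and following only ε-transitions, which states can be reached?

Begin with {S, A}.
ε-move S → B; add B.

{S, A, B}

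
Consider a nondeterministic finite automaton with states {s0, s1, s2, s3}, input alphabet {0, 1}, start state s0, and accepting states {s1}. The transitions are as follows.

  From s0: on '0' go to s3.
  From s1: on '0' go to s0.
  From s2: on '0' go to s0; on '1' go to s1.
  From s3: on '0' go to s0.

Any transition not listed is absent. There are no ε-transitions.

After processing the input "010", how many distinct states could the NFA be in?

Start in {s0}.
Read '0': s0→{s3}; now {s3}.
Read '1': s3→∅; now ∅.
The set is empty and remains empty for the remaining 1 symbol.
That set has 0 states.

0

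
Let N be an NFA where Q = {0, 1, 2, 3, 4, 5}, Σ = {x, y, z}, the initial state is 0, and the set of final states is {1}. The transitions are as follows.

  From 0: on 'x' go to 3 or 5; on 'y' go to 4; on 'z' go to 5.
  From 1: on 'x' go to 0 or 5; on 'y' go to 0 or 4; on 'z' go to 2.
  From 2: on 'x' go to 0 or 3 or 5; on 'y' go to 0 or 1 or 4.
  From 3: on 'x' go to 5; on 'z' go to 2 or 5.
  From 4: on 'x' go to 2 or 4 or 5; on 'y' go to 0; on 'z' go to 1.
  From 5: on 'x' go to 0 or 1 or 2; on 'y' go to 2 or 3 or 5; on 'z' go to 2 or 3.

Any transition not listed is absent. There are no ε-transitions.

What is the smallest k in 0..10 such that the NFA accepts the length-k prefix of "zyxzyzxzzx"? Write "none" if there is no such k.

3

Start in {0}.
Read 'z': 0→{5}; now {5}.
Read 'y': 5→{2, 3, 5}; now {2, 3, 5}.
Read 'x': 2→{0, 3, 5}, 3→{5}, 5→{0, 1, 2}; now {0, 1, 2, 3, 5}.
None of the earlier sets intersect F, but {0, 1, 2, 3, 5} does.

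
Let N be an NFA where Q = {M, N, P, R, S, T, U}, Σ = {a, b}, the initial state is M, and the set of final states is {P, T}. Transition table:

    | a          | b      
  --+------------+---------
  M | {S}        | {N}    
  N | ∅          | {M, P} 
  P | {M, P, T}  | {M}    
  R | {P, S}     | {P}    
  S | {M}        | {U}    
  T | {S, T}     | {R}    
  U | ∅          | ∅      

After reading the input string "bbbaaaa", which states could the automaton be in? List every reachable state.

{M}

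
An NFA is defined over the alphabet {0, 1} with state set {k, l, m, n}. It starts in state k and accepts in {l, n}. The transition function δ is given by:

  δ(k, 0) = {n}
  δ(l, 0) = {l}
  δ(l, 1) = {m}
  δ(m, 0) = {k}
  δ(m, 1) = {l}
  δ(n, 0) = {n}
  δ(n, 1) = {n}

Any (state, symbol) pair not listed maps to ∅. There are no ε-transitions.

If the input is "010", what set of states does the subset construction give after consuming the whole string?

Start in {k}.
Read '0': {k} → {n}.
Read '1': {n} → {n}.
Read '0': {n} → {n}.

{n}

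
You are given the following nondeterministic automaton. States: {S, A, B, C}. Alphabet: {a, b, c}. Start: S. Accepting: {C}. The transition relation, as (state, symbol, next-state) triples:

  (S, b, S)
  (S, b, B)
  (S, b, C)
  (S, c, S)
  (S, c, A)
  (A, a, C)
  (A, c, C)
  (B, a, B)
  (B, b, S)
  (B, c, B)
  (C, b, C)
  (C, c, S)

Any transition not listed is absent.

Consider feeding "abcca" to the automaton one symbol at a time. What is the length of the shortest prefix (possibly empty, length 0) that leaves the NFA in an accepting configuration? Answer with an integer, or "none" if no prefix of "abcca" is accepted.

none

Start in {S}.
Read 'a': S→∅; now ∅.
The set is empty and remains empty for the remaining 4 symbols.
No reachable set along the way intersects F.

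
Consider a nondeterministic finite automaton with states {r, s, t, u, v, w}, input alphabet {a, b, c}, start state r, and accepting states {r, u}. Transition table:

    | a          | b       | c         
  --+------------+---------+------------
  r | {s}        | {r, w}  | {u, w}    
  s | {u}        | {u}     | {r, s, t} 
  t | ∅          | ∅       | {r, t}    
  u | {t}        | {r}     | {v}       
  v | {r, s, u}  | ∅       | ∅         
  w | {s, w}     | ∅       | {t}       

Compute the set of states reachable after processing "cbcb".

{r}

Start in {r}.
Read 'c': r→{u, w}; now {u, w}.
Read 'b': u→{r}, w→∅; now {r}.
Read 'c': r→{u, w}; now {u, w}.
Read 'b': u→{r}, w→∅; now {r}.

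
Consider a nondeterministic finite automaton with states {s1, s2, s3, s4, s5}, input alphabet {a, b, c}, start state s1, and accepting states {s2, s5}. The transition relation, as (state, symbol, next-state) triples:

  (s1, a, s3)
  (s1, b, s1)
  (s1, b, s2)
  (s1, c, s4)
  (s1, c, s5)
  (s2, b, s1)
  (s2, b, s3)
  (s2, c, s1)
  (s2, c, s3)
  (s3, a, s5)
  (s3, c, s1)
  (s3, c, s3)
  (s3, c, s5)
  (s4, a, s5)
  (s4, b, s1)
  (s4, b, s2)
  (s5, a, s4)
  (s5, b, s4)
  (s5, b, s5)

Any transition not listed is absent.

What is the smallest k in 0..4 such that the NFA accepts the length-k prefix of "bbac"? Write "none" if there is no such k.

1

Start in {s1}.
Read 'b': s1→{s1, s2}; now {s1, s2}.
None of the earlier sets intersect F, but {s1, s2} does.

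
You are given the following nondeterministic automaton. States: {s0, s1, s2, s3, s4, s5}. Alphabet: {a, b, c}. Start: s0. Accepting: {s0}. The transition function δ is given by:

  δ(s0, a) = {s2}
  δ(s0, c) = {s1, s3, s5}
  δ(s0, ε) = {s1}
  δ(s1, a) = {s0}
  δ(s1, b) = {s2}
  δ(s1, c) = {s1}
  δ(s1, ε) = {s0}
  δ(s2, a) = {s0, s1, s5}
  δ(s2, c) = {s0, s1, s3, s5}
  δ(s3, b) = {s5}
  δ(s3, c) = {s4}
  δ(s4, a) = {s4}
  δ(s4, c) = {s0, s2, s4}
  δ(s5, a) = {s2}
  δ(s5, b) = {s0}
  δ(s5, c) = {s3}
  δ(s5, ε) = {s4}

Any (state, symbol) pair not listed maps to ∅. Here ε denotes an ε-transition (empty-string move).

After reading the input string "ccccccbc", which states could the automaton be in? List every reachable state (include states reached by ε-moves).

Start: ε-closure({s0}) = {s0, s1}.
Read 'c': s0→{s1, s3, s5}, s1→{s1}; union {s1, s3, s5}; ε-closure = {s0, s1, s3, s4, s5}.
Read 'c': s0→{s1, s3, s5}, s1→{s1}, s3→{s4}, s4→{s0, s2, s4}, s5→{s3}; now {s0, s1, s2, s3, s4, s5}.
Read 'c': s0→{s1, s3, s5}, s1→{s1}, s2→{s0, s1, s3, s5}, s3→{s4}, s4→{s0, s2, s4}, s5→{s3}; now {s0, s1, s2, s3, s4, s5}.
Read 'c': s0→{s1, s3, s5}, s1→{s1}, s2→{s0, s1, s3, s5}, s3→{s4}, s4→{s0, s2, s4}, s5→{s3}; now {s0, s1, s2, s3, s4, s5}.
Read 'c': s0→{s1, s3, s5}, s1→{s1}, s2→{s0, s1, s3, s5}, s3→{s4}, s4→{s0, s2, s4}, s5→{s3}; now {s0, s1, s2, s3, s4, s5}.
Read 'c': s0→{s1, s3, s5}, s1→{s1}, s2→{s0, s1, s3, s5}, s3→{s4}, s4→{s0, s2, s4}, s5→{s3}; now {s0, s1, s2, s3, s4, s5}.
Read 'b': s0→∅, s1→{s2}, s2→∅, s3→{s5}, s4→∅, s5→{s0}; union {s0, s2, s5}; ε-closure = {s0, s1, s2, s4, s5}.
Read 'c': s0→{s1, s3, s5}, s1→{s1}, s2→{s0, s1, s3, s5}, s4→{s0, s2, s4}, s5→{s3}; now {s0, s1, s2, s3, s4, s5}.

{s0, s1, s2, s3, s4, s5}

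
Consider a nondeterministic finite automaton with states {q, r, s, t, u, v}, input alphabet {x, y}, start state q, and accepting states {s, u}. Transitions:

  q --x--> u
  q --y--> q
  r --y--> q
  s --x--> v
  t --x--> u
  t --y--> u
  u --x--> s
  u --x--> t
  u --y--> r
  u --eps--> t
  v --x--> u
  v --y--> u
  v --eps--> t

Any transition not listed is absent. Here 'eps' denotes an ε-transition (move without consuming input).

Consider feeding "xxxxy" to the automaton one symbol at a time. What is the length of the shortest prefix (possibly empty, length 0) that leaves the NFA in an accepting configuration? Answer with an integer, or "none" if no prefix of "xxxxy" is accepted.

1

Start in {q}.
Read 'x': q→{u}; union {u}; ε-closure = {t, u}.
None of the earlier sets intersect F, but {t, u} does.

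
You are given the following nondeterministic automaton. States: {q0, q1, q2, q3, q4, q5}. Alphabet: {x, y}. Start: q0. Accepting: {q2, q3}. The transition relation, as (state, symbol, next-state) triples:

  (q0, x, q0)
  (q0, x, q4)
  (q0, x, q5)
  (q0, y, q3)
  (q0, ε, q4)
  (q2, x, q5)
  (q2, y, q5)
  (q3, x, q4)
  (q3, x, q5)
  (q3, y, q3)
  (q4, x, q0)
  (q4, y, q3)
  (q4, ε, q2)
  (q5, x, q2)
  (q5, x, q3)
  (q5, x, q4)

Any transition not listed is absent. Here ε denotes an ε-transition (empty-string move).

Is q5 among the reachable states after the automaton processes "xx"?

Yes

Start: ε-closure({q0}) = {q0, q2, q4}.
Read 'x': {q0, q2, q4} → {q0, q2, q4, q5}.
Read 'x': {q0, q2, q4, q5} → {q0, q2, q3, q4, q5}.
State q5 is in {q0, q2, q3, q4, q5}.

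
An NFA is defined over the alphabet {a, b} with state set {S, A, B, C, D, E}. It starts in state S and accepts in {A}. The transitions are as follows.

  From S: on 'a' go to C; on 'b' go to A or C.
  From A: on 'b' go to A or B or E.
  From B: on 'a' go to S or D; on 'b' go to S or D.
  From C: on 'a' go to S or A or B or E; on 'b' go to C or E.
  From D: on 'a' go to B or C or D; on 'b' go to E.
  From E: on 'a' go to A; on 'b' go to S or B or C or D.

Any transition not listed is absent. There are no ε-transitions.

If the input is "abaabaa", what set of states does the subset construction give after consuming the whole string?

{S, A, B, C, D}

Start in {S}.
Read 'a': S→{C}; now {C}.
Read 'b': C→{C, E}; now {C, E}.
Read 'a': C→{S, A, B, E}, E→{A}; now {S, A, B, E}.
Read 'a': S→{C}, A→∅, B→{S, D}, E→{A}; now {S, A, C, D}.
Read 'b': S→{A, C}, A→{A, B, E}, C→{C, E}, D→{E}; now {A, B, C, E}.
Read 'a': A→∅, B→{S, D}, C→{S, A, B, E}, E→{A}; now {S, A, B, D, E}.
Read 'a': S→{C}, A→∅, B→{S, D}, D→{B, C, D}, E→{A}; now {S, A, B, C, D}.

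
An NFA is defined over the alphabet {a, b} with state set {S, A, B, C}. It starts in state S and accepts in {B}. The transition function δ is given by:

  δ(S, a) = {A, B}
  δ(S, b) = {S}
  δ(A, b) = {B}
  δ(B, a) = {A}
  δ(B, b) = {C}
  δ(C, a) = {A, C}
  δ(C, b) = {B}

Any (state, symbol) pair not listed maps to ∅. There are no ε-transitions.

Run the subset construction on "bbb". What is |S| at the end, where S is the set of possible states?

1

Start in {S}.
Read 'b': {S} → {S}.
Read 'b': {S} → {S}.
Read 'b': {S} → {S}.
That set has 1 state.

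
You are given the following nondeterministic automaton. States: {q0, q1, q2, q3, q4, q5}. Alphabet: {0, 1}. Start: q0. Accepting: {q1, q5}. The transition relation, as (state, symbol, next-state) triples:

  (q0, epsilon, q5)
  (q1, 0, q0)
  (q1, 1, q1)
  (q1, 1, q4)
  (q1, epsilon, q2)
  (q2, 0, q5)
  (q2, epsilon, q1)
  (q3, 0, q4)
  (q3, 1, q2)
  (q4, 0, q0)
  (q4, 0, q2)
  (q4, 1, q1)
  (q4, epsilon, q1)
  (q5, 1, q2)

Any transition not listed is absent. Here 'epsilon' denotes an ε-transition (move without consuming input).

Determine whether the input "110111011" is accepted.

Yes

Start: ε-closure({q0}) = {q0, q5}.
Read '1': q0→∅, q5→{q2}; union {q2}; ε-closure = {q1, q2}.
Read '1': q1→{q1, q4}, q2→∅; union {q1, q4}; ε-closure = {q1, q2, q4}.
Read '0': q1→{q0}, q2→{q5}, q4→{q0, q2}; union {q0, q2, q5}; ε-closure = {q0, q1, q2, q5}.
Read '1': q0→∅, q1→{q1, q4}, q2→∅, q5→{q2}; now {q1, q2, q4}.
Read '1': q1→{q1, q4}, q2→∅, q4→{q1}; union {q1, q4}; ε-closure = {q1, q2, q4}.
Read '1': q1→{q1, q4}, q2→∅, q4→{q1}; union {q1, q4}; ε-closure = {q1, q2, q4}.
Read '0': q1→{q0}, q2→{q5}, q4→{q0, q2}; union {q0, q2, q5}; ε-closure = {q0, q1, q2, q5}.
Read '1': q0→∅, q1→{q1, q4}, q2→∅, q5→{q2}; now {q1, q2, q4}.
Read '1': q1→{q1, q4}, q2→∅, q4→{q1}; union {q1, q4}; ε-closure = {q1, q2, q4}.
The final set {q1, q2, q4} contains the accepting state q1.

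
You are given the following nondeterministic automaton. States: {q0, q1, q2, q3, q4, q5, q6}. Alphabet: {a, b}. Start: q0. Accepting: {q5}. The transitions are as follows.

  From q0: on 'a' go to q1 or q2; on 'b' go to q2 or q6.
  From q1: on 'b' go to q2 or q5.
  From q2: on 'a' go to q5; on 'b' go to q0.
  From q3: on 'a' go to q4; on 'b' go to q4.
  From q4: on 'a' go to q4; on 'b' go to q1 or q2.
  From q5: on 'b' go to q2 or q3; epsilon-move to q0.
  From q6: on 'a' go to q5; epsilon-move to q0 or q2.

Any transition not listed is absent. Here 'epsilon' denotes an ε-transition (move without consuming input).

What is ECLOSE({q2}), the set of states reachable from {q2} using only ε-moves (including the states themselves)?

Begin with {q2}.
No ε-moves leave this set, so the closure equals the set itself.

{q2}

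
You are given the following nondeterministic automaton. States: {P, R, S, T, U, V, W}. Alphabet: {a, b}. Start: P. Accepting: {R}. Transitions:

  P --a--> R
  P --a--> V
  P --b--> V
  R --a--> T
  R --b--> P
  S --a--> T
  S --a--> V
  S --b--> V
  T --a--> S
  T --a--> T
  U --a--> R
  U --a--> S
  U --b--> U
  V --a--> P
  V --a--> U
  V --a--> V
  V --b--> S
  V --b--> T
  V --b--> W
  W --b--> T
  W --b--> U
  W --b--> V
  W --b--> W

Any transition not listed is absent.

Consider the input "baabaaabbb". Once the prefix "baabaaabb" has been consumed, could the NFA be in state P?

No

Start in {P}.
Read 'b': {P} → {V}.
Read 'a': {V} → {P, U, V}.
Read 'a': {P, U, V} → {P, R, S, U, V}.
Read 'b': {P, R, S, U, V} → {P, S, T, U, V, W}.
Read 'a': {P, S, T, U, V, W} → {P, R, S, T, U, V}.
Read 'a': {P, R, S, T, U, V} → {P, R, S, T, U, V}.
Read 'a': {P, R, S, T, U, V} → {P, R, S, T, U, V}.
Read 'b': {P, R, S, T, U, V} → {P, S, T, U, V, W}.
Read 'b': {P, S, T, U, V, W} → {S, T, U, V, W}.
State P is not in {S, T, U, V, W}.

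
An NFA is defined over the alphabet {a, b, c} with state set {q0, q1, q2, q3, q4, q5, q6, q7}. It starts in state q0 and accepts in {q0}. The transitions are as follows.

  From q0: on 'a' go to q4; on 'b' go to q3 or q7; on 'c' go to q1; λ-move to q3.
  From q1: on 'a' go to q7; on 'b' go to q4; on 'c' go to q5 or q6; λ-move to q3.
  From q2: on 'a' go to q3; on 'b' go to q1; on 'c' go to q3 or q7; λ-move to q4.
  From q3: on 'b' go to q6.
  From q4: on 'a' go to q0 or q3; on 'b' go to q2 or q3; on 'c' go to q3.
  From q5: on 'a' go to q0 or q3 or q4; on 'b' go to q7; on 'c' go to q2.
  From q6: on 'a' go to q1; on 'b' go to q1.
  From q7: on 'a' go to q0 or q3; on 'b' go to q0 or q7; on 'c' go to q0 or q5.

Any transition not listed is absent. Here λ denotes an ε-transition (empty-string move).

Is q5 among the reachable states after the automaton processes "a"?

Start: ε-closure({q0}) = {q0, q3}.
Read 'a': q0→{q4}, q3→∅; now {q4}.
State q5 is not in {q4}.

No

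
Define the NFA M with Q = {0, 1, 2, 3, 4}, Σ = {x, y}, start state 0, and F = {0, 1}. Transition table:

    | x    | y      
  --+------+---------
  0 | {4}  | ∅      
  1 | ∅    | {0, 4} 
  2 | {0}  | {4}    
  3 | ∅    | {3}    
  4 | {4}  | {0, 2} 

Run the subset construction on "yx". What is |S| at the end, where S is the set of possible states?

0

Start in {0}.
Read 'y': {0} → ∅.
The set is empty and remains empty for the remaining 1 symbol.
That set has 0 states.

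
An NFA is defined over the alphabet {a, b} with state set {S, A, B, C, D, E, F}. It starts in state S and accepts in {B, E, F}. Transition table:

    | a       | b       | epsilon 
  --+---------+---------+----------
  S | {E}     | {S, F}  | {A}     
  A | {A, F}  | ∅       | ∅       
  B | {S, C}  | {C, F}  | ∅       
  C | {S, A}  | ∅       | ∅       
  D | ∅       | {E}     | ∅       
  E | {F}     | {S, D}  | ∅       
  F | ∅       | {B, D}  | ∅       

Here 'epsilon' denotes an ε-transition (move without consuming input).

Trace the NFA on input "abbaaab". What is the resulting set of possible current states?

{B, D}

Start: ε-closure({S}) = {S, A}.
Read 'a': {S, A} → {A, E, F}.
Read 'b': {A, E, F} → {S, A, B, D}.
Read 'b': {S, A, B, D} → {S, A, C, E, F}.
Read 'a': {S, A, C, E, F} → {S, A, E, F}.
Read 'a': {S, A, E, F} → {A, E, F}.
Read 'a': {A, E, F} → {A, F}.
Read 'b': {A, F} → {B, D}.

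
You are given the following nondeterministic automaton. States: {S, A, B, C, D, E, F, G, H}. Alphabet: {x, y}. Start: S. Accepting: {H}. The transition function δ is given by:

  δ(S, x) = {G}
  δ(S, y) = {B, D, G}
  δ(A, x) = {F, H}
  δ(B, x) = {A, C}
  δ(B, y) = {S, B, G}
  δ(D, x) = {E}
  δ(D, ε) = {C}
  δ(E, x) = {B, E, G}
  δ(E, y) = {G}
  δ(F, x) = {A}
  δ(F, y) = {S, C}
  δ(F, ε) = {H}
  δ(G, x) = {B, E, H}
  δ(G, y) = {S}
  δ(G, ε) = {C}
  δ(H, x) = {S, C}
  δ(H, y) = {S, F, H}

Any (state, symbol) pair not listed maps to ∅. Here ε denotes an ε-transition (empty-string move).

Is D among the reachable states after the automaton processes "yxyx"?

No

Start in {S}.
Read 'y': S→{B, D, G}; union {B, D, G}; ε-closure = {B, C, D, G}.
Read 'x': B→{A, C}, C→∅, D→{E}, G→{B, E, H}; now {A, B, C, E, H}.
Read 'y': A→∅, B→{S, B, G}, C→∅, E→{G}, H→{S, F, H}; union {S, B, F, G, H}; ε-closure = {S, B, C, F, G, H}.
Read 'x': S→{G}, B→{A, C}, C→∅, F→{A}, G→{B, E, H}, H→{S, C}; now {S, A, B, C, E, G, H}.
State D is not in {S, A, B, C, E, G, H}.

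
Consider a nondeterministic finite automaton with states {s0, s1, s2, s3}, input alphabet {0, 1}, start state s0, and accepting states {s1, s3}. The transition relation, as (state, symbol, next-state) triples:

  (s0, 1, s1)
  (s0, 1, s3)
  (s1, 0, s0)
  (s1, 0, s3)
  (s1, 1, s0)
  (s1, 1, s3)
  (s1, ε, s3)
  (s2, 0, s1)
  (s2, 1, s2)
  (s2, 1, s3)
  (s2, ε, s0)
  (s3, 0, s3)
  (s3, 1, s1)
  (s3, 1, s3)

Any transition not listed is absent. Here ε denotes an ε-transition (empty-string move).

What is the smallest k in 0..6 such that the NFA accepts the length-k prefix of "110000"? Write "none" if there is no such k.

1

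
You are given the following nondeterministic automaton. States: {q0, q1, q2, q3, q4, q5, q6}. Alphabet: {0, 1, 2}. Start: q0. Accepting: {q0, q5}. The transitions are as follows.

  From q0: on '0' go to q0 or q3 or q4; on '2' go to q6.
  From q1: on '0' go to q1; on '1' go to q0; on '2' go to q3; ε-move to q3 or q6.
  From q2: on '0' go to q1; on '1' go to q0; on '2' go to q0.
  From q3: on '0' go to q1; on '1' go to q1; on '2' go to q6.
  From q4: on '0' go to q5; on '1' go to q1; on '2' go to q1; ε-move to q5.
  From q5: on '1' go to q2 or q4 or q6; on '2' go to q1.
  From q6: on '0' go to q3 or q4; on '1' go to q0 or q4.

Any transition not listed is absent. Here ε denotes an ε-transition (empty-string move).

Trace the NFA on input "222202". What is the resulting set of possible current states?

Start in {q0}.
Read '2': {q0} → {q6}.
Read '2': {q6} → ∅.
The set is empty and remains empty for the remaining 4 symbols.

∅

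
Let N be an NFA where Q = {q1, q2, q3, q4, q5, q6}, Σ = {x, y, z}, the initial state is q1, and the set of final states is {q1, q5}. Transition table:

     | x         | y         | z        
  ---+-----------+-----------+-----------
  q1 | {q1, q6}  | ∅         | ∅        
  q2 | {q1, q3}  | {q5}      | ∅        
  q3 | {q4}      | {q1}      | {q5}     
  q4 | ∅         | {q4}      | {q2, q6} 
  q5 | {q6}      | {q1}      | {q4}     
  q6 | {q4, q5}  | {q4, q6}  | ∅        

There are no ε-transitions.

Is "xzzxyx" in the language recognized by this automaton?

Start in {q1}.
Read 'x': q1→{q1, q6}; now {q1, q6}.
Read 'z': q1→∅, q6→∅; now ∅.
The set is empty and remains empty for the remaining 4 symbols.
The final set ∅ contains no accepting state.

No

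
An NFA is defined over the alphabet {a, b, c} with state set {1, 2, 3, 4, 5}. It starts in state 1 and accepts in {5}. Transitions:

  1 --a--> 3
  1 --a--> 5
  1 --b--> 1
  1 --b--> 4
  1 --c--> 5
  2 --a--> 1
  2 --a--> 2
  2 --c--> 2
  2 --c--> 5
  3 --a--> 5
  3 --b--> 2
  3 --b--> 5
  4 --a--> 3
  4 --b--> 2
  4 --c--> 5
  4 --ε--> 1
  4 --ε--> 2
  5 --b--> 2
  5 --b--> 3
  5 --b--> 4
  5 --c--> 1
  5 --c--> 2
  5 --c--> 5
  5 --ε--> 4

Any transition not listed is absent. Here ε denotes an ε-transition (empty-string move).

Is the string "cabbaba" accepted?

Start in {1}.
Read 'c': {1} → {1, 2, 4, 5}.
Read 'a': {1, 2, 4, 5} → {1, 2, 3, 4, 5}.
Read 'b': {1, 2, 3, 4, 5} → {1, 2, 3, 4, 5}.
Read 'b': {1, 2, 3, 4, 5} → {1, 2, 3, 4, 5}.
Read 'a': {1, 2, 3, 4, 5} → {1, 2, 3, 4, 5}.
Read 'b': {1, 2, 3, 4, 5} → {1, 2, 3, 4, 5}.
Read 'a': {1, 2, 3, 4, 5} → {1, 2, 3, 4, 5}.
The final set {1, 2, 3, 4, 5} contains the accepting state 5.

Yes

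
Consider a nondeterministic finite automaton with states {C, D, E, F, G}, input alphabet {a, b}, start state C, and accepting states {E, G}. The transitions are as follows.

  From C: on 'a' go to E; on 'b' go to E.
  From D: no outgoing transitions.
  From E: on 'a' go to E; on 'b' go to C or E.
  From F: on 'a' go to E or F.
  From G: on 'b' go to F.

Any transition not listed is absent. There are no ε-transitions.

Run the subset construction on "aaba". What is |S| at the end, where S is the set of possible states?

Start in {C}.
Read 'a': C→{E}; now {E}.
Read 'a': E→{E}; now {E}.
Read 'b': E→{C, E}; now {C, E}.
Read 'a': C→{E}, E→{E}; now {E}.
That set has 1 state.

1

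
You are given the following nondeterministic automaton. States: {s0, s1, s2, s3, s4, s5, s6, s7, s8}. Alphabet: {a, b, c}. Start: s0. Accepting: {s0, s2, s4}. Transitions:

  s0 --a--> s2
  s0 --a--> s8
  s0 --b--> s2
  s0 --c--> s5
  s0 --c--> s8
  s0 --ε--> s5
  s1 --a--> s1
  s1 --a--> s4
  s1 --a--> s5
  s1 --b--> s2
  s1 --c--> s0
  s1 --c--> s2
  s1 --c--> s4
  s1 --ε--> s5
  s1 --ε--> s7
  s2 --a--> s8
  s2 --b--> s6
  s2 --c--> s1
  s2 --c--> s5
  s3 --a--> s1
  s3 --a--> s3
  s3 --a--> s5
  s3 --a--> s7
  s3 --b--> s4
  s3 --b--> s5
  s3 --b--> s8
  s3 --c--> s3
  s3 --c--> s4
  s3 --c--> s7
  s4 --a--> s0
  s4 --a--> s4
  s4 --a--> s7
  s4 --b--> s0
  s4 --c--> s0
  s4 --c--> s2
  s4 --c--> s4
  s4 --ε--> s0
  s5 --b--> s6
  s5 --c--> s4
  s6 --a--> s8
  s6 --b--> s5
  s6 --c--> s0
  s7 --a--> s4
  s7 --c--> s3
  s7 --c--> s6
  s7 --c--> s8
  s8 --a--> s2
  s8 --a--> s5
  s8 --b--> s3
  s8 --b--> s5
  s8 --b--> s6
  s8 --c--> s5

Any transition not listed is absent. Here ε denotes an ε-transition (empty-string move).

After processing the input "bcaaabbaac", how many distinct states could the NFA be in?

9

Start: ε-closure({s0}) = {s0, s5}.
Read 'b': s0→{s2}, s5→{s6}; now {s2, s6}.
Read 'c': s2→{s1, s5}, s6→{s0}; union {s0, s1, s5}; ε-closure = {s0, s1, s5, s7}.
Read 'a': s0→{s2, s8}, s1→{s1, s4, s5}, s5→∅, s7→{s4}; union {s1, s2, s4, s5, s8}; ε-closure = {s0, s1, s2, s4, s5, s7, s8}.
Read 'a': s0→{s2, s8}, s1→{s1, s4, s5}, s2→{s8}, s4→{s0, s4, s7}, s5→∅, s7→{s4}, s8→{s2, s5}; now {s0, s1, s2, s4, s5, s7, s8}.
Read 'a': s0→{s2, s8}, s1→{s1, s4, s5}, s2→{s8}, s4→{s0, s4, s7}, s5→∅, s7→{s4}, s8→{s2, s5}; now {s0, s1, s2, s4, s5, s7, s8}.
Read 'b': s0→{s2}, s1→{s2}, s2→{s6}, s4→{s0}, s5→{s6}, s7→∅, s8→{s3, s5, s6}; now {s0, s2, s3, s5, s6}.
Read 'b': s0→{s2}, s2→{s6}, s3→{s4, s5, s8}, s5→{s6}, s6→{s5}; union {s2, s4, s5, s6, s8}; ε-closure = {s0, s2, s4, s5, s6, s8}.
Read 'a': s0→{s2, s8}, s2→{s8}, s4→{s0, s4, s7}, s5→∅, s6→{s8}, s8→{s2, s5}; now {s0, s2, s4, s5, s7, s8}.
Read 'a': s0→{s2, s8}, s2→{s8}, s4→{s0, s4, s7}, s5→∅, s7→{s4}, s8→{s2, s5}; now {s0, s2, s4, s5, s7, s8}.
Read 'c': s0→{s5, s8}, s2→{s1, s5}, s4→{s0, s2, s4}, s5→{s4}, s7→{s3, s6, s8}, s8→{s5}; union {s0, s1, s2, s3, s4, s5, s6, s8}; ε-closure = {s0, s1, s2, s3, s4, s5, s6, s7, s8}.
That set has 9 states.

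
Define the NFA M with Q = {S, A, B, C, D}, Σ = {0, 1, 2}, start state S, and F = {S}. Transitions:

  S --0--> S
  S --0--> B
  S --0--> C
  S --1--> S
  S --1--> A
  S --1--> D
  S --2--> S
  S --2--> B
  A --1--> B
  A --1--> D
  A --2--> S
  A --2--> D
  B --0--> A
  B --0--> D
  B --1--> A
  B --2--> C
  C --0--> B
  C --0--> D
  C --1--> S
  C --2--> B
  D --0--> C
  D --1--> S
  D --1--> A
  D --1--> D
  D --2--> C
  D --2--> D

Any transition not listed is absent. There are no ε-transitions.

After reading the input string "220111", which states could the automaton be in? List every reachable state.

{S, A, B, D}

Start in {S}.
Read '2': {S} → {S, B}.
Read '2': {S, B} → {S, B, C}.
Read '0': {S, B, C} → {S, A, B, C, D}.
Read '1': {S, A, B, C, D} → {S, A, B, D}.
Read '1': {S, A, B, D} → {S, A, B, D}.
Read '1': {S, A, B, D} → {S, A, B, D}.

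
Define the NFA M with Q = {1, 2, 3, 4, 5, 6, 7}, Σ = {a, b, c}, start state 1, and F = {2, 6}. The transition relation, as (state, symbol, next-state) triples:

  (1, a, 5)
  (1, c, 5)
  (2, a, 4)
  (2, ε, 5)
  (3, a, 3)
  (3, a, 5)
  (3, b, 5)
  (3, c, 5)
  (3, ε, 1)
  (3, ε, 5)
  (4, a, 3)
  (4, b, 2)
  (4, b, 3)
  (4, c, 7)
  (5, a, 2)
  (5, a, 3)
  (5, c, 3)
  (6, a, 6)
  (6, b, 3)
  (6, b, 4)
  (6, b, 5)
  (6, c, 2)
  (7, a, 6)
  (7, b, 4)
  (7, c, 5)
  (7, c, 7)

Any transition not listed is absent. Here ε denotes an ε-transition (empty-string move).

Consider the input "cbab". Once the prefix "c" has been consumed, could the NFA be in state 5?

Start in {1}.
Read 'c': 1→{5}; now {5}.
State 5 is in {5}.

Yes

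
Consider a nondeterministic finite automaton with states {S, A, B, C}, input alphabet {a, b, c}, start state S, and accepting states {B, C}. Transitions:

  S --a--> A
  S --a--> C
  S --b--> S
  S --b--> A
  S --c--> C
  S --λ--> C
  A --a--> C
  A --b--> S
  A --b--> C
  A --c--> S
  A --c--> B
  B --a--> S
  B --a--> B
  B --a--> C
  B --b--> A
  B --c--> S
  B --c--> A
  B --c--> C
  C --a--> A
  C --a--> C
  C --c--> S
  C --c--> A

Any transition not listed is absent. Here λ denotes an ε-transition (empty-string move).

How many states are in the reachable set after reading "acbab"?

Start: ε-closure({S}) = {S, C}.
Read 'a': S→{A, C}, C→{A, C}; now {A, C}.
Read 'c': A→{S, B}, C→{S, A}; union {S, A, B}; ε-closure = {S, A, B, C}.
Read 'b': S→{S, A}, A→{S, C}, B→{A}, C→∅; now {S, A, C}.
Read 'a': S→{A, C}, A→{C}, C→{A, C}; now {A, C}.
Read 'b': A→{S, C}, C→∅; now {S, C}.
That set has 2 states.

2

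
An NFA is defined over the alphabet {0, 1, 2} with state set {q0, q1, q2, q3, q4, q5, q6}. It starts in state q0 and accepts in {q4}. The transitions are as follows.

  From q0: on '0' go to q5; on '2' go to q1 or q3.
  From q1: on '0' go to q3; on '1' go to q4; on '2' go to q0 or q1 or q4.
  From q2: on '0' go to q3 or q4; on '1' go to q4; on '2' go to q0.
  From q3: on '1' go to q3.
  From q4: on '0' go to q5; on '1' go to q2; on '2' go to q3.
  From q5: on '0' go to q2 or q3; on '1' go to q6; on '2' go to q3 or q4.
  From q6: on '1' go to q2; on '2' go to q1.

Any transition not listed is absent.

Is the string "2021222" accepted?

No

Start in {q0}.
Read '2': q0→{q1, q3}; now {q1, q3}.
Read '0': q1→{q3}, q3→∅; now {q3}.
Read '2': q3→∅; now ∅.
The set is empty and remains empty for the remaining 4 symbols.
The final set ∅ contains no accepting state.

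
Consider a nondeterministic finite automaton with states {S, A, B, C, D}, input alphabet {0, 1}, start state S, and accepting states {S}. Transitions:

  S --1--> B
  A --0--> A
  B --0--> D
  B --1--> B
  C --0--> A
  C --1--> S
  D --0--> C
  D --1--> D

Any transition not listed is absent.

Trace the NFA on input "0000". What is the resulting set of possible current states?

∅

Start in {S}.
Read '0': {S} → ∅.
The set is empty and remains empty for the remaining 3 symbols.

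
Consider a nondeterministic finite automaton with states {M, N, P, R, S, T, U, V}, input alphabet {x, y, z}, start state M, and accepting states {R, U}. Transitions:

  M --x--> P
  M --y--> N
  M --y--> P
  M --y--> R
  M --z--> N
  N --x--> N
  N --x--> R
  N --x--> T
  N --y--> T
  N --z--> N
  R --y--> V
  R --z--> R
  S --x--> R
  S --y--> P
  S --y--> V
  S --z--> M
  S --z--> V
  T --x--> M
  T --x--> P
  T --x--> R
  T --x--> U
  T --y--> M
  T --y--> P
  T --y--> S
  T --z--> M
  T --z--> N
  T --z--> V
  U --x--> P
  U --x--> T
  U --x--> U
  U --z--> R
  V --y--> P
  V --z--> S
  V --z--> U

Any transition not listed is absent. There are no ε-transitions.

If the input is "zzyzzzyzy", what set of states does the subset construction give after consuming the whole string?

Start in {M}.
Read 'z': M→{N}; now {N}.
Read 'z': N→{N}; now {N}.
Read 'y': N→{T}; now {T}.
Read 'z': T→{M, N, V}; now {M, N, V}.
Read 'z': M→{N}, N→{N}, V→{S, U}; now {N, S, U}.
Read 'z': N→{N}, S→{M, V}, U→{R}; now {M, N, R, V}.
Read 'y': M→{N, P, R}, N→{T}, R→{V}, V→{P}; now {N, P, R, T, V}.
Read 'z': N→{N}, P→∅, R→{R}, T→{M, N, V}, V→{S, U}; now {M, N, R, S, U, V}.
Read 'y': M→{N, P, R}, N→{T}, R→{V}, S→{P, V}, U→∅, V→{P}; now {N, P, R, T, V}.

{N, P, R, T, V}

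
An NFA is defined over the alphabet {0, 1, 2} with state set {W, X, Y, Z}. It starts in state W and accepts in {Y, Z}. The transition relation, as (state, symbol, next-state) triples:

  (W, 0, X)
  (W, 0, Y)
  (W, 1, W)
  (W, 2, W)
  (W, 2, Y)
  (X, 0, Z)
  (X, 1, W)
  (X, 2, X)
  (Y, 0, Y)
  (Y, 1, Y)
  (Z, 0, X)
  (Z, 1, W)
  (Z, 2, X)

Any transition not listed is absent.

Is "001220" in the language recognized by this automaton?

Yes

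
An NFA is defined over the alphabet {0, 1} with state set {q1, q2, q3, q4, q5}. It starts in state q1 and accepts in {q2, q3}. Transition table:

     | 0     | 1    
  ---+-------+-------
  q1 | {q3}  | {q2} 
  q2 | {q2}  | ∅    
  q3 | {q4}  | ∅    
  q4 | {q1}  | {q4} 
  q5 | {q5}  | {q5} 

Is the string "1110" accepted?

No

Start in {q1}.
Read '1': {q1} → {q2}.
Read '1': {q2} → ∅.
The set is empty and remains empty for the remaining 2 symbols.
The final set ∅ contains no accepting state.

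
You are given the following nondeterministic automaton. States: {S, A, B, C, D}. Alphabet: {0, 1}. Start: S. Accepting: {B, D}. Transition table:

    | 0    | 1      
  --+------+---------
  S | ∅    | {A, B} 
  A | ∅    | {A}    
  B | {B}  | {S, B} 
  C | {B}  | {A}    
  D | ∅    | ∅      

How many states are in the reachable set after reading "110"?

1

Start in {S}.
Read '1': S→{A, B}; now {A, B}.
Read '1': A→{A}, B→{S, B}; now {S, A, B}.
Read '0': S→∅, A→∅, B→{B}; now {B}.
That set has 1 state.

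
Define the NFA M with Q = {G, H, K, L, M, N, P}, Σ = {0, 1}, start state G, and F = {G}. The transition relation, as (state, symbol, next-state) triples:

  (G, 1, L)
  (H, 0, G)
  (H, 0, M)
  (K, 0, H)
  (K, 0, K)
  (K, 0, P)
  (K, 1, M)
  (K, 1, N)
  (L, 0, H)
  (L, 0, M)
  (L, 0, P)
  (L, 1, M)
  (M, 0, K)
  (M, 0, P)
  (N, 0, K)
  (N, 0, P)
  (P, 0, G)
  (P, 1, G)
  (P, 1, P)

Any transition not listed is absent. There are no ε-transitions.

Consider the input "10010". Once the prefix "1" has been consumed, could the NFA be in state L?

Start in {G}.
Read '1': G→{L}; now {L}.
State L is in {L}.

Yes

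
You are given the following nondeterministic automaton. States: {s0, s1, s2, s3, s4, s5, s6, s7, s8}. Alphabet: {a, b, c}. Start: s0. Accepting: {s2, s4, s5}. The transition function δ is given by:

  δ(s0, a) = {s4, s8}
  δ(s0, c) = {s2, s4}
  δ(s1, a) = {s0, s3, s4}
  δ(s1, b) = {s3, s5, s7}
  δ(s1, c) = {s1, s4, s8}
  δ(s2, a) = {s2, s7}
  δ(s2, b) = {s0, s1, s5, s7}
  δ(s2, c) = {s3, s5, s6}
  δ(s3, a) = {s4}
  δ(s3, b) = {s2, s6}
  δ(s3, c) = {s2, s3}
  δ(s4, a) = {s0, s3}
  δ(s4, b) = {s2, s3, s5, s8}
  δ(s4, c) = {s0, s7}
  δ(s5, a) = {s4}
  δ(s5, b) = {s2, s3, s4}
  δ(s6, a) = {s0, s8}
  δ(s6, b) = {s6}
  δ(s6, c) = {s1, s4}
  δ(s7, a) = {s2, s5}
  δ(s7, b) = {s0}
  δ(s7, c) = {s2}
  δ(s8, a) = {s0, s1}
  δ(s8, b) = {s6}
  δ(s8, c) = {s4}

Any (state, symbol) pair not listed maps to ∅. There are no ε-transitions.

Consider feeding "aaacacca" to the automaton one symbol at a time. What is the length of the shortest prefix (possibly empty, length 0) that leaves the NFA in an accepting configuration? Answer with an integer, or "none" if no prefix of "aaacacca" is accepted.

1

Start in {s0}.
Read 'a': {s0} → {s4, s8}.
None of the earlier sets intersect F, but {s4, s8} does.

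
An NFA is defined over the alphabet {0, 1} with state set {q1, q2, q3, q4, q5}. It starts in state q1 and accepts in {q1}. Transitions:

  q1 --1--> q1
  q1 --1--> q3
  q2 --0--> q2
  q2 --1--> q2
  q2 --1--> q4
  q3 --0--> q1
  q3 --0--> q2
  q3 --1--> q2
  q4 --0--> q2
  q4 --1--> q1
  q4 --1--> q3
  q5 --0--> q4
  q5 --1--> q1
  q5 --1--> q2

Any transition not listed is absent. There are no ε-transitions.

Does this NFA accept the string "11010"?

Yes

Start in {q1}.
Read '1': q1→{q1, q3}; now {q1, q3}.
Read '1': q1→{q1, q3}, q3→{q2}; now {q1, q2, q3}.
Read '0': q1→∅, q2→{q2}, q3→{q1, q2}; now {q1, q2}.
Read '1': q1→{q1, q3}, q2→{q2, q4}; now {q1, q2, q3, q4}.
Read '0': q1→∅, q2→{q2}, q3→{q1, q2}, q4→{q2}; now {q1, q2}.
The final set {q1, q2} contains the accepting state q1.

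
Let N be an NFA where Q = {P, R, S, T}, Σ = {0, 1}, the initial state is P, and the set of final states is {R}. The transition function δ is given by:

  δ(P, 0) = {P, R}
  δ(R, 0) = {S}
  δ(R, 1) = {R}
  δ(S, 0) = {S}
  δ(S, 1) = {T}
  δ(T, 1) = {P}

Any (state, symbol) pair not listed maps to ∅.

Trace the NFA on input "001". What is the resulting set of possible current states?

Start in {P}.
Read '0': {P} → {P, R}.
Read '0': {P, R} → {P, R, S}.
Read '1': {P, R, S} → {R, T}.

{R, T}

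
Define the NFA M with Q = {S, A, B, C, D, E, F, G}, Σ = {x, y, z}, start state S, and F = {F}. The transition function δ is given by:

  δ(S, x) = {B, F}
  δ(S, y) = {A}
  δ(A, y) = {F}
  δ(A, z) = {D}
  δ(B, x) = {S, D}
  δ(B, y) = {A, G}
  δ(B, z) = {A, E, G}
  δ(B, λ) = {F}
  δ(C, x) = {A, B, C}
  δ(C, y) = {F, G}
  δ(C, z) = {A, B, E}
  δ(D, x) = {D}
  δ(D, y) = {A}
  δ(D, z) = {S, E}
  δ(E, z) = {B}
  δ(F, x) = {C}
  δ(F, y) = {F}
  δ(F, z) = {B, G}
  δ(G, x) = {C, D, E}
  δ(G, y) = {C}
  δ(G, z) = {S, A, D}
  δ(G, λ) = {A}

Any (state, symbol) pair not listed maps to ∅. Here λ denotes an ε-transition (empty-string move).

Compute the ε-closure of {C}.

{C}

Begin with {C}.
No ε-moves leave this set, so the closure equals the set itself.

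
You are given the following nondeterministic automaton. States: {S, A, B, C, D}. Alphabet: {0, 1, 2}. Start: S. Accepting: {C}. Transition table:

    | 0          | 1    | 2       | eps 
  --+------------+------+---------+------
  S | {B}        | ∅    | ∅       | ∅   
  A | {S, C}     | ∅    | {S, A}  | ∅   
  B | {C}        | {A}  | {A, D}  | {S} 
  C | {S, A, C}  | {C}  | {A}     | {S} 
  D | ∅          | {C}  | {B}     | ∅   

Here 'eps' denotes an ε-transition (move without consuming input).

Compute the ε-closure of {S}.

Begin with {S}.
No ε-moves leave this set, so the closure equals the set itself.

{S}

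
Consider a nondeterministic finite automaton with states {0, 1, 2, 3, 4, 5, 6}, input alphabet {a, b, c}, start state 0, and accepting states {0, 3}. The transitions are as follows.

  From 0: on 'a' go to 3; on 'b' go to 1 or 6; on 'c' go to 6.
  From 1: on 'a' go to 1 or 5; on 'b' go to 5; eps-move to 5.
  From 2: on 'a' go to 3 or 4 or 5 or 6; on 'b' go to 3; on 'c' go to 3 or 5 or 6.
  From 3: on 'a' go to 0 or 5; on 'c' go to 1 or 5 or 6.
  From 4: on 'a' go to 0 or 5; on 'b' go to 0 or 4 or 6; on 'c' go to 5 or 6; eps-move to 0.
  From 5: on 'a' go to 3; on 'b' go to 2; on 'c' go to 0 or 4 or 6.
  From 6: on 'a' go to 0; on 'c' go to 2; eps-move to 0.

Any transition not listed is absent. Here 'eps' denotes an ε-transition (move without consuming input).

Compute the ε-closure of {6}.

{0, 6}

Begin with {6}.
ε-move 6 → 0; add 0.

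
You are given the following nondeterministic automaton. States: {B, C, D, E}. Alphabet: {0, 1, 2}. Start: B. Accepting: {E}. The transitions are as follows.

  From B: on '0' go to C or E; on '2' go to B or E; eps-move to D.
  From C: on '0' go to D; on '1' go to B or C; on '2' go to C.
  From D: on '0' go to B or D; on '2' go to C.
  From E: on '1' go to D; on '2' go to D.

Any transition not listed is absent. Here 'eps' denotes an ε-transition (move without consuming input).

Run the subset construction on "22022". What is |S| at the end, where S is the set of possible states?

4

Start: ε-closure({B}) = {B, D}.
Read '2': B→{B, E}, D→{C}; union {B, C, E}; ε-closure = {B, C, D, E}.
Read '2': B→{B, E}, C→{C}, D→{C}, E→{D}; now {B, C, D, E}.
Read '0': B→{C, E}, C→{D}, D→{B, D}, E→∅; now {B, C, D, E}.
Read '2': B→{B, E}, C→{C}, D→{C}, E→{D}; now {B, C, D, E}.
Read '2': B→{B, E}, C→{C}, D→{C}, E→{D}; now {B, C, D, E}.
That set has 4 states.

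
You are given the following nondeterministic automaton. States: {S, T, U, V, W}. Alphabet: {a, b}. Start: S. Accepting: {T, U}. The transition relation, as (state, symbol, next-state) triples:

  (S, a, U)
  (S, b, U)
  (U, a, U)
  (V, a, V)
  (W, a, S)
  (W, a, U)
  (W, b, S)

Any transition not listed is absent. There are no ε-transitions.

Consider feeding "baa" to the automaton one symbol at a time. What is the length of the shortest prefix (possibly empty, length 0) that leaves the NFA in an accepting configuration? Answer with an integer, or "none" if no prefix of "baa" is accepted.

1

Start in {S}.
Read 'b': S→{U}; now {U}.
None of the earlier sets intersect F, but {U} does.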